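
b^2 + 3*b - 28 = (b - 4)*(b + 7)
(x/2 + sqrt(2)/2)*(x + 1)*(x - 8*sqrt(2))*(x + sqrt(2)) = x^4/2 - 3*sqrt(2)*x^3 + x^3/2 - 15*x^2 - 3*sqrt(2)*x^2 - 15*x - 8*sqrt(2)*x - 8*sqrt(2)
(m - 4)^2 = m^2 - 8*m + 16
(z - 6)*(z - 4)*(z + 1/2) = z^3 - 19*z^2/2 + 19*z + 12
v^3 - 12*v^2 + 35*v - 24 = (v - 8)*(v - 3)*(v - 1)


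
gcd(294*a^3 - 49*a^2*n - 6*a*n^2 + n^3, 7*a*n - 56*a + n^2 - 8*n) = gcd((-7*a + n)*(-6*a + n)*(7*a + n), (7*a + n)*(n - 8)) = 7*a + n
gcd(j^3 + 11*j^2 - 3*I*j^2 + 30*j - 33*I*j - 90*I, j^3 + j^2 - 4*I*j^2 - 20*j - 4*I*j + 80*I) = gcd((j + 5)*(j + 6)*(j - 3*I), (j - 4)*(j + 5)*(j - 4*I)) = j + 5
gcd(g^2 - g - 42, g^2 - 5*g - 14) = g - 7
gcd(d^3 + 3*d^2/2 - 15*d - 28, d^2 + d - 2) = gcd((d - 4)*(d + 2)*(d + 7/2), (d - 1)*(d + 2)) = d + 2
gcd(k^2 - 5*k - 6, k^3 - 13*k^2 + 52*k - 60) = k - 6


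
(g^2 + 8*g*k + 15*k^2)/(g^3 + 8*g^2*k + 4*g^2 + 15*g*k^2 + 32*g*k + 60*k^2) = 1/(g + 4)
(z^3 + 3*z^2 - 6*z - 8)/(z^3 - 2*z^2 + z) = (z^3 + 3*z^2 - 6*z - 8)/(z*(z^2 - 2*z + 1))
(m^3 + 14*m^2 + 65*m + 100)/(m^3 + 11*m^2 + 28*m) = (m^2 + 10*m + 25)/(m*(m + 7))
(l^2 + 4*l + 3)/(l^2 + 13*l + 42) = (l^2 + 4*l + 3)/(l^2 + 13*l + 42)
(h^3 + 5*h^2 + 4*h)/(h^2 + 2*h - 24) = h*(h^2 + 5*h + 4)/(h^2 + 2*h - 24)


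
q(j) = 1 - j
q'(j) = -1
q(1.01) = -0.01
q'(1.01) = -1.00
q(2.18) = -1.18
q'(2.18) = -1.00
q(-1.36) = 2.36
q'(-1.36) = -1.00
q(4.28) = -3.28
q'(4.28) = -1.00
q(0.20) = 0.80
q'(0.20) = -1.00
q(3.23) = -2.23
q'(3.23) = -1.00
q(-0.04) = 1.04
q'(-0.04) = -1.00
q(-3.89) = 4.89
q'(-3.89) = -1.00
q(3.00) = -2.00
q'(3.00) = -1.00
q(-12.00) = 13.00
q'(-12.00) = -1.00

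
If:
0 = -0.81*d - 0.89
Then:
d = -1.10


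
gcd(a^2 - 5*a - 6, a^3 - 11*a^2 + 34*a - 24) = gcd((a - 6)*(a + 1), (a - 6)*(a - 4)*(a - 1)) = a - 6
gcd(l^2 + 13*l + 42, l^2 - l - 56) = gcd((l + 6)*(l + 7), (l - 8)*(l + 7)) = l + 7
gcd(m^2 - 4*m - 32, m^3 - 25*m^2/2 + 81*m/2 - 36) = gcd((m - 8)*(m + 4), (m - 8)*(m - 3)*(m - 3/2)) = m - 8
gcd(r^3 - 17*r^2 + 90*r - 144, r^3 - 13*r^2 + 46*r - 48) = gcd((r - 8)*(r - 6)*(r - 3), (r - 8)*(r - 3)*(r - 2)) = r^2 - 11*r + 24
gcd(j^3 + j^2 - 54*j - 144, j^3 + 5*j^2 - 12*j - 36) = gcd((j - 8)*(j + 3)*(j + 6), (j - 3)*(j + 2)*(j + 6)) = j + 6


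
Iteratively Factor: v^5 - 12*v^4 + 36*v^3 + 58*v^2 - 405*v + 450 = (v - 5)*(v^4 - 7*v^3 + v^2 + 63*v - 90) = (v - 5)*(v + 3)*(v^3 - 10*v^2 + 31*v - 30) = (v - 5)*(v - 3)*(v + 3)*(v^2 - 7*v + 10) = (v - 5)^2*(v - 3)*(v + 3)*(v - 2)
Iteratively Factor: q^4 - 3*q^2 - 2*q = (q + 1)*(q^3 - q^2 - 2*q) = (q - 2)*(q + 1)*(q^2 + q) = (q - 2)*(q + 1)^2*(q)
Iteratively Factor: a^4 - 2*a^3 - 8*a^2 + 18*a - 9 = (a + 3)*(a^3 - 5*a^2 + 7*a - 3) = (a - 1)*(a + 3)*(a^2 - 4*a + 3) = (a - 1)^2*(a + 3)*(a - 3)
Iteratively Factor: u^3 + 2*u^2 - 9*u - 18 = (u - 3)*(u^2 + 5*u + 6) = (u - 3)*(u + 3)*(u + 2)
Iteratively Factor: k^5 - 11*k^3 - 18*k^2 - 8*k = (k - 4)*(k^4 + 4*k^3 + 5*k^2 + 2*k) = k*(k - 4)*(k^3 + 4*k^2 + 5*k + 2) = k*(k - 4)*(k + 1)*(k^2 + 3*k + 2) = k*(k - 4)*(k + 1)^2*(k + 2)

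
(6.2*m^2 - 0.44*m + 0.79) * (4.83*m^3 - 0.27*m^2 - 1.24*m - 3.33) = 29.946*m^5 - 3.7992*m^4 - 3.7535*m^3 - 20.3137*m^2 + 0.4856*m - 2.6307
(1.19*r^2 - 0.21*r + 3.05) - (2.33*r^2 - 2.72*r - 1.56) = -1.14*r^2 + 2.51*r + 4.61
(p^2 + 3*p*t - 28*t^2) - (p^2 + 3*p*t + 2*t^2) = -30*t^2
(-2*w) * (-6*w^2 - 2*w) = 12*w^3 + 4*w^2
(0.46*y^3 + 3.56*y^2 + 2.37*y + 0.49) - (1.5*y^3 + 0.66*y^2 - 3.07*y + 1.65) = -1.04*y^3 + 2.9*y^2 + 5.44*y - 1.16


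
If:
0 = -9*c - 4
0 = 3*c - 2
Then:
No Solution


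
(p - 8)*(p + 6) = p^2 - 2*p - 48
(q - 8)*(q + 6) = q^2 - 2*q - 48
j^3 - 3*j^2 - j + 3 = (j - 3)*(j - 1)*(j + 1)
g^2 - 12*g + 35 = (g - 7)*(g - 5)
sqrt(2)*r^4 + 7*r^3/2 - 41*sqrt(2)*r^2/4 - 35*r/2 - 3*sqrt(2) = (r - 2*sqrt(2))*(r + sqrt(2)/2)*(r + 3*sqrt(2))*(sqrt(2)*r + 1/2)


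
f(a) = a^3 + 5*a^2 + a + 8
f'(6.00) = 169.00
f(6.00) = 410.00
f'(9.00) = 334.00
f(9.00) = 1151.00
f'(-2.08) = -6.82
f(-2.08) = 18.55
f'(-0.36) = -2.21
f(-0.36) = 8.24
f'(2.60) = 47.28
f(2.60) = 61.98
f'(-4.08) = 10.14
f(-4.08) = 19.23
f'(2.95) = 56.61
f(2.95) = 80.13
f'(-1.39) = -7.10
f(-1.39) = 13.58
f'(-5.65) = 40.27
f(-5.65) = -18.40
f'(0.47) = 6.36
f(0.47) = 9.68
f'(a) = 3*a^2 + 10*a + 1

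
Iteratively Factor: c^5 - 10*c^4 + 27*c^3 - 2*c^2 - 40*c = (c + 1)*(c^4 - 11*c^3 + 38*c^2 - 40*c) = c*(c + 1)*(c^3 - 11*c^2 + 38*c - 40) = c*(c - 5)*(c + 1)*(c^2 - 6*c + 8) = c*(c - 5)*(c - 4)*(c + 1)*(c - 2)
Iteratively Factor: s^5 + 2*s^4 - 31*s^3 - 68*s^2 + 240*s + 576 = (s + 4)*(s^4 - 2*s^3 - 23*s^2 + 24*s + 144) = (s - 4)*(s + 4)*(s^3 + 2*s^2 - 15*s - 36) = (s - 4)^2*(s + 4)*(s^2 + 6*s + 9) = (s - 4)^2*(s + 3)*(s + 4)*(s + 3)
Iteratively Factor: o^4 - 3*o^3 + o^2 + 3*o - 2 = (o + 1)*(o^3 - 4*o^2 + 5*o - 2) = (o - 2)*(o + 1)*(o^2 - 2*o + 1) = (o - 2)*(o - 1)*(o + 1)*(o - 1)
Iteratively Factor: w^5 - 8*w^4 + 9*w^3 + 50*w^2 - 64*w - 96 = (w + 2)*(w^4 - 10*w^3 + 29*w^2 - 8*w - 48) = (w - 3)*(w + 2)*(w^3 - 7*w^2 + 8*w + 16) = (w - 4)*(w - 3)*(w + 2)*(w^2 - 3*w - 4) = (w - 4)*(w - 3)*(w + 1)*(w + 2)*(w - 4)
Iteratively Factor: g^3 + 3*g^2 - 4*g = (g + 4)*(g^2 - g) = g*(g + 4)*(g - 1)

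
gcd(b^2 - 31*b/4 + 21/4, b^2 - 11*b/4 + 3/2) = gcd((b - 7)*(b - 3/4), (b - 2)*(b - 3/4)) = b - 3/4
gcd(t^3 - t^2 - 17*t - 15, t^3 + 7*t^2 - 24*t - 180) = t - 5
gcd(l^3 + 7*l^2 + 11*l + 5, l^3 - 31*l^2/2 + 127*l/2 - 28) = 1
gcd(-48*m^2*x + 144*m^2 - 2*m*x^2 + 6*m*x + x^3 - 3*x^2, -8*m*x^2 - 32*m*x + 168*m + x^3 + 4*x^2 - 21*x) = -8*m*x + 24*m + x^2 - 3*x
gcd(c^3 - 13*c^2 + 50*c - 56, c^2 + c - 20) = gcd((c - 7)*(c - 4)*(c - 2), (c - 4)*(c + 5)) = c - 4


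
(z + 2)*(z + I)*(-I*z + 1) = -I*z^3 + 2*z^2 - 2*I*z^2 + 4*z + I*z + 2*I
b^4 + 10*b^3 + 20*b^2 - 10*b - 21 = (b - 1)*(b + 1)*(b + 3)*(b + 7)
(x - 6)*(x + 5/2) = x^2 - 7*x/2 - 15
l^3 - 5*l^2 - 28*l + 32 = (l - 8)*(l - 1)*(l + 4)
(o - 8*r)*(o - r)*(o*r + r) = o^3*r - 9*o^2*r^2 + o^2*r + 8*o*r^3 - 9*o*r^2 + 8*r^3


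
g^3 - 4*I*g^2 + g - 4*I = (g - 4*I)*(g - I)*(g + I)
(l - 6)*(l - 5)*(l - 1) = l^3 - 12*l^2 + 41*l - 30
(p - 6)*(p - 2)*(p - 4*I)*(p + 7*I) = p^4 - 8*p^3 + 3*I*p^3 + 40*p^2 - 24*I*p^2 - 224*p + 36*I*p + 336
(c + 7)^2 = c^2 + 14*c + 49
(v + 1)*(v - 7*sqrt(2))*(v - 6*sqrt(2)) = v^3 - 13*sqrt(2)*v^2 + v^2 - 13*sqrt(2)*v + 84*v + 84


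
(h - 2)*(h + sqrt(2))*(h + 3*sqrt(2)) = h^3 - 2*h^2 + 4*sqrt(2)*h^2 - 8*sqrt(2)*h + 6*h - 12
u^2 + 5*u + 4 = (u + 1)*(u + 4)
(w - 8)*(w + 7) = w^2 - w - 56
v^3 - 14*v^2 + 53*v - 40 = (v - 8)*(v - 5)*(v - 1)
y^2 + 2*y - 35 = (y - 5)*(y + 7)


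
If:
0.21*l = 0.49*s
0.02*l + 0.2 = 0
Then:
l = -10.00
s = -4.29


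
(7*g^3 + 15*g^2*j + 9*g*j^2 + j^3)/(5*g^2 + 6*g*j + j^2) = (7*g^2 + 8*g*j + j^2)/(5*g + j)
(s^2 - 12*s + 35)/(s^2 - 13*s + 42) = (s - 5)/(s - 6)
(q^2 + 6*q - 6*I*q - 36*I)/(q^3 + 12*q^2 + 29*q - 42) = (q - 6*I)/(q^2 + 6*q - 7)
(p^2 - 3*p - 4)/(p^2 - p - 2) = (p - 4)/(p - 2)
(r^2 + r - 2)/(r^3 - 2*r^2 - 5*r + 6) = 1/(r - 3)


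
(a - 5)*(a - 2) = a^2 - 7*a + 10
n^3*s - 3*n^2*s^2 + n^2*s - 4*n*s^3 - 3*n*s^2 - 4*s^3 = (n - 4*s)*(n + s)*(n*s + s)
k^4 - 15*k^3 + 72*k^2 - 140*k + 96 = (k - 8)*(k - 3)*(k - 2)^2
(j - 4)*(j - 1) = j^2 - 5*j + 4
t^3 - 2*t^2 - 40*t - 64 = (t - 8)*(t + 2)*(t + 4)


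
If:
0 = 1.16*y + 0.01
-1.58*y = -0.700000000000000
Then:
No Solution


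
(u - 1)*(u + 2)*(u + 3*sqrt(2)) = u^3 + u^2 + 3*sqrt(2)*u^2 - 2*u + 3*sqrt(2)*u - 6*sqrt(2)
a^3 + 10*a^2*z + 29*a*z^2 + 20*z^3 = (a + z)*(a + 4*z)*(a + 5*z)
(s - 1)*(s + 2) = s^2 + s - 2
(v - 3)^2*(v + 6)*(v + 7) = v^4 + 7*v^3 - 27*v^2 - 135*v + 378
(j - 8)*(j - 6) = j^2 - 14*j + 48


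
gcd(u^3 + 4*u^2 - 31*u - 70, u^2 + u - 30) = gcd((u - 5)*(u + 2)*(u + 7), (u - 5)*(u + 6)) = u - 5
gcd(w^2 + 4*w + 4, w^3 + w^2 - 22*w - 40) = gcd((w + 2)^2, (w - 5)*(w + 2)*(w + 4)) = w + 2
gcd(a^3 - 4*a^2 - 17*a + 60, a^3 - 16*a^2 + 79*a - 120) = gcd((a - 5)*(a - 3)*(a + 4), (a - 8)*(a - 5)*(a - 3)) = a^2 - 8*a + 15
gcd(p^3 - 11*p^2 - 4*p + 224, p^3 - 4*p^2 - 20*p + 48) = p + 4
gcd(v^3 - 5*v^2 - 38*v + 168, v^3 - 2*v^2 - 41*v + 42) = v^2 - v - 42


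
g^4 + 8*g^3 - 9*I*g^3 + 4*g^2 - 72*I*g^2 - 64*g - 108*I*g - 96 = (g + 2)*(g + 6)*(g - 8*I)*(g - I)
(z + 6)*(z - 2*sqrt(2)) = z^2 - 2*sqrt(2)*z + 6*z - 12*sqrt(2)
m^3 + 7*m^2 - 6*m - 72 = (m - 3)*(m + 4)*(m + 6)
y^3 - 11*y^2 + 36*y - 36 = (y - 6)*(y - 3)*(y - 2)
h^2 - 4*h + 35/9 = (h - 7/3)*(h - 5/3)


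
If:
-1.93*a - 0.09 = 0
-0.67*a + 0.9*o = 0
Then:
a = -0.05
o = -0.03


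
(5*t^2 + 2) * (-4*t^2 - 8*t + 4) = -20*t^4 - 40*t^3 + 12*t^2 - 16*t + 8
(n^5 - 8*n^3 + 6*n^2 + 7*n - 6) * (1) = n^5 - 8*n^3 + 6*n^2 + 7*n - 6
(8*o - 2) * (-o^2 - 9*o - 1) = -8*o^3 - 70*o^2 + 10*o + 2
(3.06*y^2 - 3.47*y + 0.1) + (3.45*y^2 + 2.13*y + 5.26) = 6.51*y^2 - 1.34*y + 5.36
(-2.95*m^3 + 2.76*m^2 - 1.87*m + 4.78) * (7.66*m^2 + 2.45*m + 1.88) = -22.597*m^5 + 13.9141*m^4 - 13.1082*m^3 + 37.2221*m^2 + 8.1954*m + 8.9864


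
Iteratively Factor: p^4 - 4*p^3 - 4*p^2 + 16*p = (p + 2)*(p^3 - 6*p^2 + 8*p) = (p - 2)*(p + 2)*(p^2 - 4*p) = p*(p - 2)*(p + 2)*(p - 4)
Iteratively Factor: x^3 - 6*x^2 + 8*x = (x - 4)*(x^2 - 2*x) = x*(x - 4)*(x - 2)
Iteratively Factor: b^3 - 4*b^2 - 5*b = (b)*(b^2 - 4*b - 5) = b*(b - 5)*(b + 1)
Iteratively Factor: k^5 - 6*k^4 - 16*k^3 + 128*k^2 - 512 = (k - 4)*(k^4 - 2*k^3 - 24*k^2 + 32*k + 128) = (k - 4)^2*(k^3 + 2*k^2 - 16*k - 32) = (k - 4)^2*(k + 2)*(k^2 - 16) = (k - 4)^3*(k + 2)*(k + 4)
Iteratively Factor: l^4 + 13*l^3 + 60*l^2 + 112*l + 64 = (l + 4)*(l^3 + 9*l^2 + 24*l + 16) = (l + 4)^2*(l^2 + 5*l + 4) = (l + 1)*(l + 4)^2*(l + 4)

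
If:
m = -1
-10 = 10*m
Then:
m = -1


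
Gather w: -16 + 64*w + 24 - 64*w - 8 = 0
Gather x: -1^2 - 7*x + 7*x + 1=0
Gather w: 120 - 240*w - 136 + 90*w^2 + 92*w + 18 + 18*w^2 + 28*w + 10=108*w^2 - 120*w + 12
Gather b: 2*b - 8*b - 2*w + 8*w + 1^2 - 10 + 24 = -6*b + 6*w + 15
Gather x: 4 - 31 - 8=-35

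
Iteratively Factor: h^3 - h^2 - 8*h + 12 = (h - 2)*(h^2 + h - 6) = (h - 2)^2*(h + 3)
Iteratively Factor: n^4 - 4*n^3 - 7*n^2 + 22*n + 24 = (n - 3)*(n^3 - n^2 - 10*n - 8) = (n - 3)*(n + 2)*(n^2 - 3*n - 4) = (n - 4)*(n - 3)*(n + 2)*(n + 1)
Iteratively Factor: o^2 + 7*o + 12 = (o + 3)*(o + 4)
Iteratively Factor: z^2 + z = (z + 1)*(z)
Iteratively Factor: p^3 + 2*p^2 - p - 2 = (p + 1)*(p^2 + p - 2) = (p - 1)*(p + 1)*(p + 2)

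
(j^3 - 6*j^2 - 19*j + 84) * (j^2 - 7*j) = j^5 - 13*j^4 + 23*j^3 + 217*j^2 - 588*j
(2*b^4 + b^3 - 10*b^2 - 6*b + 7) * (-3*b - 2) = -6*b^5 - 7*b^4 + 28*b^3 + 38*b^2 - 9*b - 14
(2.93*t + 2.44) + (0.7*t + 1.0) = 3.63*t + 3.44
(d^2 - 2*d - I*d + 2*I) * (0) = 0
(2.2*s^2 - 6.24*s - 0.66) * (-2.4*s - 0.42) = -5.28*s^3 + 14.052*s^2 + 4.2048*s + 0.2772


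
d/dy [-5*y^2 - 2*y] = -10*y - 2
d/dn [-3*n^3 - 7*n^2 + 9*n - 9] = -9*n^2 - 14*n + 9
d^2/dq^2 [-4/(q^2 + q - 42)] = 8*(q^2 + q - (2*q + 1)^2 - 42)/(q^2 + q - 42)^3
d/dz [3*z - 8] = 3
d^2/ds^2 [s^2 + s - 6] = 2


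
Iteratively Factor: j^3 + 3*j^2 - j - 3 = (j + 1)*(j^2 + 2*j - 3) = (j + 1)*(j + 3)*(j - 1)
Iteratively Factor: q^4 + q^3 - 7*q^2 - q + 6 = (q + 1)*(q^3 - 7*q + 6) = (q + 1)*(q + 3)*(q^2 - 3*q + 2) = (q - 1)*(q + 1)*(q + 3)*(q - 2)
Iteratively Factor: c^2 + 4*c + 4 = (c + 2)*(c + 2)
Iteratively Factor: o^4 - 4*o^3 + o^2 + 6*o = (o)*(o^3 - 4*o^2 + o + 6) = o*(o - 2)*(o^2 - 2*o - 3) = o*(o - 2)*(o + 1)*(o - 3)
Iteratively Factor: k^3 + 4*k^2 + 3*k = (k)*(k^2 + 4*k + 3) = k*(k + 1)*(k + 3)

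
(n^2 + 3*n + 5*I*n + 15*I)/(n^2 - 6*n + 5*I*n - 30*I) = (n + 3)/(n - 6)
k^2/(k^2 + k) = k/(k + 1)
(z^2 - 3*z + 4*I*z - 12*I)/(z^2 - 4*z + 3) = (z + 4*I)/(z - 1)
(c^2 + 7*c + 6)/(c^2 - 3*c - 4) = (c + 6)/(c - 4)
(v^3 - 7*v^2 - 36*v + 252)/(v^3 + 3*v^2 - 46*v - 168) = (v - 6)/(v + 4)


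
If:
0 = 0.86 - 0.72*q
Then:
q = 1.19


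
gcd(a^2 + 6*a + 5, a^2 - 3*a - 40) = a + 5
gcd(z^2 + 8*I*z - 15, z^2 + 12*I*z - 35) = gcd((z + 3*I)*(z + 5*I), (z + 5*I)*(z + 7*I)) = z + 5*I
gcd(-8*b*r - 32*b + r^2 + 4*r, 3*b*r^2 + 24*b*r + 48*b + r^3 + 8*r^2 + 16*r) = r + 4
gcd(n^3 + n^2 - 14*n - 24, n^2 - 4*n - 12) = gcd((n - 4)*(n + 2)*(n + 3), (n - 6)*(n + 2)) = n + 2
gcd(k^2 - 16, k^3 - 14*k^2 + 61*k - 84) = k - 4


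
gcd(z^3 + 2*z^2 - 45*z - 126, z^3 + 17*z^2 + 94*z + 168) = z + 6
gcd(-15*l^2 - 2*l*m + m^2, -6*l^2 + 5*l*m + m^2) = 1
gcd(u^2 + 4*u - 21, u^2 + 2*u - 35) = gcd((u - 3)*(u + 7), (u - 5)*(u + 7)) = u + 7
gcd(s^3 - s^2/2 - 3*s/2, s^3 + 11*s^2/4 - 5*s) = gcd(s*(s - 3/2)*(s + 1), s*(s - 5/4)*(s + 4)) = s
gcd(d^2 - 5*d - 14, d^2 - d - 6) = d + 2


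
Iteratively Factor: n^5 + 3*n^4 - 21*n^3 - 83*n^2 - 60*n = (n + 3)*(n^4 - 21*n^2 - 20*n) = (n + 1)*(n + 3)*(n^3 - n^2 - 20*n) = n*(n + 1)*(n + 3)*(n^2 - n - 20) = n*(n - 5)*(n + 1)*(n + 3)*(n + 4)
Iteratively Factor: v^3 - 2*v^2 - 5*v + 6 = (v - 1)*(v^2 - v - 6) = (v - 1)*(v + 2)*(v - 3)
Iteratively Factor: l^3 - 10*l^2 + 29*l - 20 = (l - 5)*(l^2 - 5*l + 4) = (l - 5)*(l - 4)*(l - 1)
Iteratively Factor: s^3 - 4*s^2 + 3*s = (s - 3)*(s^2 - s) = s*(s - 3)*(s - 1)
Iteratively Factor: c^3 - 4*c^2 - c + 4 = (c - 4)*(c^2 - 1) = (c - 4)*(c + 1)*(c - 1)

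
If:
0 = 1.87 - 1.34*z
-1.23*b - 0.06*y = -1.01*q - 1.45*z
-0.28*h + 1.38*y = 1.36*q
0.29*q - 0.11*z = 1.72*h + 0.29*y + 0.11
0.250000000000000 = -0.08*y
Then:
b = -0.78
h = -0.16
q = -3.14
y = -3.12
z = 1.40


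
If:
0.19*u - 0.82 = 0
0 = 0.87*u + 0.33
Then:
No Solution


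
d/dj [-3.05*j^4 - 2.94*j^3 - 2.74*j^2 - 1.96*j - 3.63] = -12.2*j^3 - 8.82*j^2 - 5.48*j - 1.96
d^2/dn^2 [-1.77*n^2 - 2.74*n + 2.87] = -3.54000000000000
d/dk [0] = 0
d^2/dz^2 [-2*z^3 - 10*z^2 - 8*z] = -12*z - 20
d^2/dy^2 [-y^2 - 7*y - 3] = -2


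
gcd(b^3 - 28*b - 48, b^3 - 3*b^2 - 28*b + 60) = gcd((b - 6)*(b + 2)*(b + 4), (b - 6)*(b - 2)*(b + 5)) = b - 6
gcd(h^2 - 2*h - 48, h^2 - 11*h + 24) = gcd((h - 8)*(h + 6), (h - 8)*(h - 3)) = h - 8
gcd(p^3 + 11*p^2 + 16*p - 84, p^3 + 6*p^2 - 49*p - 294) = p^2 + 13*p + 42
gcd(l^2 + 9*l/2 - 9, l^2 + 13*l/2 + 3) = l + 6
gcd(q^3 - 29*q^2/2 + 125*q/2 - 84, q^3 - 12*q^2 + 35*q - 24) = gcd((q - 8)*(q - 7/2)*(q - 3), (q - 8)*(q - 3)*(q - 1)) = q^2 - 11*q + 24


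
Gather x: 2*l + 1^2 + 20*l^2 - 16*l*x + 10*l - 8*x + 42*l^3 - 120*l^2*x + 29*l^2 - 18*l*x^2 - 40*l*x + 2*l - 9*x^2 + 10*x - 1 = 42*l^3 + 49*l^2 + 14*l + x^2*(-18*l - 9) + x*(-120*l^2 - 56*l + 2)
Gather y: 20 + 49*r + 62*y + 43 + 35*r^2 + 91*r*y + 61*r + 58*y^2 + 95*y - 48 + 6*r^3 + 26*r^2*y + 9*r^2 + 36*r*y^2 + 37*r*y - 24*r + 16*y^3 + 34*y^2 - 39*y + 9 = 6*r^3 + 44*r^2 + 86*r + 16*y^3 + y^2*(36*r + 92) + y*(26*r^2 + 128*r + 118) + 24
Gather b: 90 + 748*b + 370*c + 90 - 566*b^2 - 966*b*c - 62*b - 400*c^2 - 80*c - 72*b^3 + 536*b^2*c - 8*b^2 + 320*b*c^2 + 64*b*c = -72*b^3 + b^2*(536*c - 574) + b*(320*c^2 - 902*c + 686) - 400*c^2 + 290*c + 180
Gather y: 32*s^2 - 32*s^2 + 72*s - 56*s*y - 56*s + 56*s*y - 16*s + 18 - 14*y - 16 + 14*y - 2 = 0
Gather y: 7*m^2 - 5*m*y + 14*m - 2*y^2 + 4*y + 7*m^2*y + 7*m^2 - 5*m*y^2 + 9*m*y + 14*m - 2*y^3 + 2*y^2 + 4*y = 14*m^2 - 5*m*y^2 + 28*m - 2*y^3 + y*(7*m^2 + 4*m + 8)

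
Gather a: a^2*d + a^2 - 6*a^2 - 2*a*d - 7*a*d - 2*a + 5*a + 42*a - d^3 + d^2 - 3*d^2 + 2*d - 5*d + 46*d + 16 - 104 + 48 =a^2*(d - 5) + a*(45 - 9*d) - d^3 - 2*d^2 + 43*d - 40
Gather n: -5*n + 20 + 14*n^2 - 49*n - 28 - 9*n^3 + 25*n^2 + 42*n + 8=-9*n^3 + 39*n^2 - 12*n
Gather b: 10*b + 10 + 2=10*b + 12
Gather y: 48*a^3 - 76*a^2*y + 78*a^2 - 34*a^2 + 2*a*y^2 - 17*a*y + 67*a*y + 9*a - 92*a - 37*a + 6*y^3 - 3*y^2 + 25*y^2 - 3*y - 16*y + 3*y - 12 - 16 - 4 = 48*a^3 + 44*a^2 - 120*a + 6*y^3 + y^2*(2*a + 22) + y*(-76*a^2 + 50*a - 16) - 32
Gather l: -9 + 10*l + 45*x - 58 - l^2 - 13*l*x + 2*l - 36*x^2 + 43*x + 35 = -l^2 + l*(12 - 13*x) - 36*x^2 + 88*x - 32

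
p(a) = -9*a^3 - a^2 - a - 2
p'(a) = -27*a^2 - 2*a - 1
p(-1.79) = 48.20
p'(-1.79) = -83.93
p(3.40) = -370.70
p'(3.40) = -319.92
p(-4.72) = 926.83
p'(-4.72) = -593.08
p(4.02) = -606.86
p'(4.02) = -445.37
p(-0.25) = -1.67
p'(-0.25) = -2.19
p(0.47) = -3.63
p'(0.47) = -7.90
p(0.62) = -5.15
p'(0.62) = -12.62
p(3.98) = -589.22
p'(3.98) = -436.65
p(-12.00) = 15418.00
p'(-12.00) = -3865.00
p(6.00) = -1988.00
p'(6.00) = -985.00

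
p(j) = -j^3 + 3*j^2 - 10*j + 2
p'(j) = -3*j^2 + 6*j - 10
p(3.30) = -34.27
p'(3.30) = -22.87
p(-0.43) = 6.93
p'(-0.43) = -13.13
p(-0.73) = 11.29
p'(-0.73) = -15.98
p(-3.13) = 93.35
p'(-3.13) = -58.17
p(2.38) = -18.29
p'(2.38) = -12.71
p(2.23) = -16.47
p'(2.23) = -11.54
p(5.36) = -119.40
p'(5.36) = -64.03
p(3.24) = -32.92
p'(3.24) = -22.05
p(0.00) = 2.00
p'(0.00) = -10.00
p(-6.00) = 386.00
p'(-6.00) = -154.00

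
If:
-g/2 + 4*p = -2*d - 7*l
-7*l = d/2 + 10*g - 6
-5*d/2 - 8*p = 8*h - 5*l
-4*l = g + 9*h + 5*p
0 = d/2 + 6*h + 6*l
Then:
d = 723/2371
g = 1391/2371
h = -215/9484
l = -13/4742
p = -705/9484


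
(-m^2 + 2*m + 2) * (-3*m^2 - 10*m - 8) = 3*m^4 + 4*m^3 - 18*m^2 - 36*m - 16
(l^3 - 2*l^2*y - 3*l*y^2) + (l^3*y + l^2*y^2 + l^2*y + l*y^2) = l^3*y + l^3 + l^2*y^2 - l^2*y - 2*l*y^2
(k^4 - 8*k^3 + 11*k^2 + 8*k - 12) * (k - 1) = k^5 - 9*k^4 + 19*k^3 - 3*k^2 - 20*k + 12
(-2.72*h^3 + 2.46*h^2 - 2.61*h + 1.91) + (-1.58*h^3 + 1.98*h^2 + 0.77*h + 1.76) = -4.3*h^3 + 4.44*h^2 - 1.84*h + 3.67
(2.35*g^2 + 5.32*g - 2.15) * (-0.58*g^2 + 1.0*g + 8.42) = -1.363*g^4 - 0.7356*g^3 + 26.354*g^2 + 42.6444*g - 18.103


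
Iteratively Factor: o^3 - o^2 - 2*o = (o)*(o^2 - o - 2) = o*(o - 2)*(o + 1)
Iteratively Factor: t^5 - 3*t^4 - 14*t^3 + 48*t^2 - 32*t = (t - 1)*(t^4 - 2*t^3 - 16*t^2 + 32*t) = (t - 4)*(t - 1)*(t^3 + 2*t^2 - 8*t) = (t - 4)*(t - 2)*(t - 1)*(t^2 + 4*t) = (t - 4)*(t - 2)*(t - 1)*(t + 4)*(t)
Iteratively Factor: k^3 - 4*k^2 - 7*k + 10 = (k - 5)*(k^2 + k - 2) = (k - 5)*(k - 1)*(k + 2)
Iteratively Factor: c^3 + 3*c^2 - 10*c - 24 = (c + 2)*(c^2 + c - 12) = (c - 3)*(c + 2)*(c + 4)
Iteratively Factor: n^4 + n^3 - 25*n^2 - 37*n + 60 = (n - 1)*(n^3 + 2*n^2 - 23*n - 60) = (n - 5)*(n - 1)*(n^2 + 7*n + 12) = (n - 5)*(n - 1)*(n + 4)*(n + 3)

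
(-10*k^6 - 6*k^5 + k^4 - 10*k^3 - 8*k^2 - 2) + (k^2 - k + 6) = -10*k^6 - 6*k^5 + k^4 - 10*k^3 - 7*k^2 - k + 4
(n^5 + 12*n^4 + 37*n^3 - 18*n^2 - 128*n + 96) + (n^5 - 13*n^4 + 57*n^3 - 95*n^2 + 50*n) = 2*n^5 - n^4 + 94*n^3 - 113*n^2 - 78*n + 96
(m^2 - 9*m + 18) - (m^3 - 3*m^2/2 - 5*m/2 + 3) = -m^3 + 5*m^2/2 - 13*m/2 + 15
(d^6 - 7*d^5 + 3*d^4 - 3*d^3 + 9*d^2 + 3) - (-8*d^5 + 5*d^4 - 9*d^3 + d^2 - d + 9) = d^6 + d^5 - 2*d^4 + 6*d^3 + 8*d^2 + d - 6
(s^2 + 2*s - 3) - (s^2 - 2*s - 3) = 4*s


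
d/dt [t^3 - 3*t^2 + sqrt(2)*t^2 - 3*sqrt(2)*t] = 3*t^2 - 6*t + 2*sqrt(2)*t - 3*sqrt(2)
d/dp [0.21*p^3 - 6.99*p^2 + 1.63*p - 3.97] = 0.63*p^2 - 13.98*p + 1.63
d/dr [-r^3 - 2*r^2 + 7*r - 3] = -3*r^2 - 4*r + 7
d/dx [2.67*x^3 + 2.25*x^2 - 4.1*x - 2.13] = 8.01*x^2 + 4.5*x - 4.1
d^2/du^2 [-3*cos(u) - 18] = 3*cos(u)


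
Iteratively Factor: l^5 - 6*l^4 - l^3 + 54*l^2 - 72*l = (l + 3)*(l^4 - 9*l^3 + 26*l^2 - 24*l) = (l - 3)*(l + 3)*(l^3 - 6*l^2 + 8*l) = (l - 4)*(l - 3)*(l + 3)*(l^2 - 2*l) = l*(l - 4)*(l - 3)*(l + 3)*(l - 2)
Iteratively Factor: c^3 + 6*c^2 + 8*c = (c + 4)*(c^2 + 2*c) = c*(c + 4)*(c + 2)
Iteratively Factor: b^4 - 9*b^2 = (b)*(b^3 - 9*b) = b^2*(b^2 - 9) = b^2*(b + 3)*(b - 3)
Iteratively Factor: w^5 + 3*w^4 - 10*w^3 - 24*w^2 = (w)*(w^4 + 3*w^3 - 10*w^2 - 24*w) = w*(w + 2)*(w^3 + w^2 - 12*w) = w*(w + 2)*(w + 4)*(w^2 - 3*w) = w^2*(w + 2)*(w + 4)*(w - 3)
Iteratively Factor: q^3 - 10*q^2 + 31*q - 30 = (q - 5)*(q^2 - 5*q + 6) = (q - 5)*(q - 3)*(q - 2)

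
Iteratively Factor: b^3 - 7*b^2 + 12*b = (b - 3)*(b^2 - 4*b) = b*(b - 3)*(b - 4)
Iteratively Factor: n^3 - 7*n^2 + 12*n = (n)*(n^2 - 7*n + 12) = n*(n - 3)*(n - 4)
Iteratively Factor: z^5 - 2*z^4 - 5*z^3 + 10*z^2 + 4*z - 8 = (z + 2)*(z^4 - 4*z^3 + 3*z^2 + 4*z - 4) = (z + 1)*(z + 2)*(z^3 - 5*z^2 + 8*z - 4) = (z - 2)*(z + 1)*(z + 2)*(z^2 - 3*z + 2) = (z - 2)*(z - 1)*(z + 1)*(z + 2)*(z - 2)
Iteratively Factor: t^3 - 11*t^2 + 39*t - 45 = (t - 3)*(t^2 - 8*t + 15) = (t - 3)^2*(t - 5)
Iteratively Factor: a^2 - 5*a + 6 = (a - 2)*(a - 3)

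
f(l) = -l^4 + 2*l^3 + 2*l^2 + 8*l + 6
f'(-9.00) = 3374.00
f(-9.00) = -7923.00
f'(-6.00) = 1064.00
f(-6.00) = -1698.00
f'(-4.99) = 634.45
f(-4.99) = -852.64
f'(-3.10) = 172.42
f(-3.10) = -151.51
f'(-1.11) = 16.42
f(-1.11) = -4.67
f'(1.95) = 8.96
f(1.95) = 29.58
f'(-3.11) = 173.91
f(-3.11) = -153.25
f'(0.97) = 13.87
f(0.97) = 16.58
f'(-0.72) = 9.72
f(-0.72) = 0.26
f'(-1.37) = 24.07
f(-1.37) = -9.87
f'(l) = -4*l^3 + 6*l^2 + 4*l + 8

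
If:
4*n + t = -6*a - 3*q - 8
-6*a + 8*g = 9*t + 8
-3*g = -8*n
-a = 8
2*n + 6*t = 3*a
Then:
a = -8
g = -608/73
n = -228/73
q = 4048/219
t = -216/73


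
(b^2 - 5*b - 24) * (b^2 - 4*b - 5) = b^4 - 9*b^3 - 9*b^2 + 121*b + 120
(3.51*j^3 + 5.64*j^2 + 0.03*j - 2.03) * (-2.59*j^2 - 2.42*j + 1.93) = -9.0909*j^5 - 23.1018*j^4 - 6.9522*j^3 + 16.0703*j^2 + 4.9705*j - 3.9179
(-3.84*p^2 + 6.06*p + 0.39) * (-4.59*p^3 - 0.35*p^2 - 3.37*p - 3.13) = 17.6256*p^5 - 26.4714*p^4 + 9.0297*p^3 - 8.5395*p^2 - 20.2821*p - 1.2207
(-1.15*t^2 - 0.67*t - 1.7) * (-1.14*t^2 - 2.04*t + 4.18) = 1.311*t^4 + 3.1098*t^3 - 1.5022*t^2 + 0.6674*t - 7.106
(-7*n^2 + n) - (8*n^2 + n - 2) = 2 - 15*n^2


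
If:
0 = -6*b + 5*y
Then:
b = 5*y/6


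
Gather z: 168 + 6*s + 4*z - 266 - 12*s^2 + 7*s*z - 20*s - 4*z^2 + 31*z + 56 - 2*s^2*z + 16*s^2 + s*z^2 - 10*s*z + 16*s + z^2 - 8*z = 4*s^2 + 2*s + z^2*(s - 3) + z*(-2*s^2 - 3*s + 27) - 42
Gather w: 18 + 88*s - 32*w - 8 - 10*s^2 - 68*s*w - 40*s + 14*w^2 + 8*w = -10*s^2 + 48*s + 14*w^2 + w*(-68*s - 24) + 10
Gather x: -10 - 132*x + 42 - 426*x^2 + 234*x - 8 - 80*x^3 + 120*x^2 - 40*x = -80*x^3 - 306*x^2 + 62*x + 24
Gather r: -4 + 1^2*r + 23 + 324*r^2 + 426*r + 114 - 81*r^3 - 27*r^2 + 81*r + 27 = -81*r^3 + 297*r^2 + 508*r + 160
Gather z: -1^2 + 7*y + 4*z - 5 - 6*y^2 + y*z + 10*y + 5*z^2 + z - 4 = -6*y^2 + 17*y + 5*z^2 + z*(y + 5) - 10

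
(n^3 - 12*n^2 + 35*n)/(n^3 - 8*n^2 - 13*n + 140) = n/(n + 4)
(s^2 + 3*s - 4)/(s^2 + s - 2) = (s + 4)/(s + 2)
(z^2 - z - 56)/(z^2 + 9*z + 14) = (z - 8)/(z + 2)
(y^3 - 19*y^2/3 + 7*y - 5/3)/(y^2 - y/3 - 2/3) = (3*y^2 - 16*y + 5)/(3*y + 2)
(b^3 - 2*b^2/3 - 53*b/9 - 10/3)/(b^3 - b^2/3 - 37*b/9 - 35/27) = 3*(3*b^2 - 7*b - 6)/(9*b^2 - 18*b - 7)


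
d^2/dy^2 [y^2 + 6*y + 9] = 2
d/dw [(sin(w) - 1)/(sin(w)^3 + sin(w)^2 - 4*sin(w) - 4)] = (sin(w)/2 + sin(3*w)/2 - cos(2*w) - 7)*cos(w)/(sin(w)^3 + sin(w)^2 - 4*sin(w) - 4)^2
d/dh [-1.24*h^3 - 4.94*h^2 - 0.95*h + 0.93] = -3.72*h^2 - 9.88*h - 0.95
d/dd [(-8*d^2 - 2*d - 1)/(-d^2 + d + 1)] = (-10*d^2 - 18*d - 1)/(d^4 - 2*d^3 - d^2 + 2*d + 1)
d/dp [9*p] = 9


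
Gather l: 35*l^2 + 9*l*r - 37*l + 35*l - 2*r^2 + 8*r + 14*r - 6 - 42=35*l^2 + l*(9*r - 2) - 2*r^2 + 22*r - 48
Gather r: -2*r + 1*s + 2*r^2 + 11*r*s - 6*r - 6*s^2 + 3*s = 2*r^2 + r*(11*s - 8) - 6*s^2 + 4*s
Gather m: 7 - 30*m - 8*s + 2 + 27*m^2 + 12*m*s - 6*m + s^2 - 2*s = 27*m^2 + m*(12*s - 36) + s^2 - 10*s + 9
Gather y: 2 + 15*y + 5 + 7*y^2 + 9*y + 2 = 7*y^2 + 24*y + 9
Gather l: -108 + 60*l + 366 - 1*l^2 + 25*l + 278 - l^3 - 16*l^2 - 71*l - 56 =-l^3 - 17*l^2 + 14*l + 480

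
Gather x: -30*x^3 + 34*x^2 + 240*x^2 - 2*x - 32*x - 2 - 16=-30*x^3 + 274*x^2 - 34*x - 18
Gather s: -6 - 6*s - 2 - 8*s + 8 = -14*s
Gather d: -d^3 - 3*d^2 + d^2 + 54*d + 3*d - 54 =-d^3 - 2*d^2 + 57*d - 54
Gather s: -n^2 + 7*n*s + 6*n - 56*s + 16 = -n^2 + 6*n + s*(7*n - 56) + 16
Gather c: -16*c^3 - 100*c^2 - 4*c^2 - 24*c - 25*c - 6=-16*c^3 - 104*c^2 - 49*c - 6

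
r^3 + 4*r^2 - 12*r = r*(r - 2)*(r + 6)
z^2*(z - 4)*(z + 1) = z^4 - 3*z^3 - 4*z^2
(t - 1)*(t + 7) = t^2 + 6*t - 7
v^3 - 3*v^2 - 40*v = v*(v - 8)*(v + 5)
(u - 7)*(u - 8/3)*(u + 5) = u^3 - 14*u^2/3 - 89*u/3 + 280/3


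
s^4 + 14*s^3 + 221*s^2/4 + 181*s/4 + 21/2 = (s + 1/2)^2*(s + 6)*(s + 7)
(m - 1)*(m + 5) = m^2 + 4*m - 5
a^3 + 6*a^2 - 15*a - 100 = (a - 4)*(a + 5)^2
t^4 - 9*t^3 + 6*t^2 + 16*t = t*(t - 8)*(t - 2)*(t + 1)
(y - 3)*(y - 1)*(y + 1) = y^3 - 3*y^2 - y + 3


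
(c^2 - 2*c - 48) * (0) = 0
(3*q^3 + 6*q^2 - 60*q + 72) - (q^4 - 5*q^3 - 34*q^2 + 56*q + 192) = -q^4 + 8*q^3 + 40*q^2 - 116*q - 120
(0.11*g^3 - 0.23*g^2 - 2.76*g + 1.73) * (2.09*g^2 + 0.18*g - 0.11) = 0.2299*g^5 - 0.4609*g^4 - 5.8219*g^3 + 3.1442*g^2 + 0.615*g - 0.1903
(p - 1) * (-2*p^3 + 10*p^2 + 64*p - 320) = -2*p^4 + 12*p^3 + 54*p^2 - 384*p + 320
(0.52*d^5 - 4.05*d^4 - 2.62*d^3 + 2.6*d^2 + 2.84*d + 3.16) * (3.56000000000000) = 1.8512*d^5 - 14.418*d^4 - 9.3272*d^3 + 9.256*d^2 + 10.1104*d + 11.2496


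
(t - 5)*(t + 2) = t^2 - 3*t - 10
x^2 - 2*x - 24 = (x - 6)*(x + 4)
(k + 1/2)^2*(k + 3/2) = k^3 + 5*k^2/2 + 7*k/4 + 3/8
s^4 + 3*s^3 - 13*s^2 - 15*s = s*(s - 3)*(s + 1)*(s + 5)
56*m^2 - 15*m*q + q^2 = (-8*m + q)*(-7*m + q)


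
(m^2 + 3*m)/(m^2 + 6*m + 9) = m/(m + 3)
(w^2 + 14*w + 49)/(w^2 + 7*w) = (w + 7)/w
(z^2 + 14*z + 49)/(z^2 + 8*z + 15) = (z^2 + 14*z + 49)/(z^2 + 8*z + 15)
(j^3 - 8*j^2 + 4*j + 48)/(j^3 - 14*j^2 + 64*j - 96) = (j + 2)/(j - 4)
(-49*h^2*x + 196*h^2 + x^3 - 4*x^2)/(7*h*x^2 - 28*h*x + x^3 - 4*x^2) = (-7*h + x)/x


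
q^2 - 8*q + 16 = (q - 4)^2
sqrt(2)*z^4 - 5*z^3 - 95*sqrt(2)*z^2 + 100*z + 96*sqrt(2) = (z - 8*sqrt(2))*(z - sqrt(2))*(z + 6*sqrt(2))*(sqrt(2)*z + 1)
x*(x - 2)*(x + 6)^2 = x^4 + 10*x^3 + 12*x^2 - 72*x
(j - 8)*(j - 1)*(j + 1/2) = j^3 - 17*j^2/2 + 7*j/2 + 4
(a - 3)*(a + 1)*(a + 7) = a^3 + 5*a^2 - 17*a - 21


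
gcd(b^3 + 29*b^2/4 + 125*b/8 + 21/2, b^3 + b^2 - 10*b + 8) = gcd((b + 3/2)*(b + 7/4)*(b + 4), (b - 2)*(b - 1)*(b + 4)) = b + 4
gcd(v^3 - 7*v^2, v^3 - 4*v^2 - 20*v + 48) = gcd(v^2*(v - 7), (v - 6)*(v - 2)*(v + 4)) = 1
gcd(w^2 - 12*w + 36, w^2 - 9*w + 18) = w - 6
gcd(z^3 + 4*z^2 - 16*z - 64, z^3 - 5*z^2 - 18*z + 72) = z + 4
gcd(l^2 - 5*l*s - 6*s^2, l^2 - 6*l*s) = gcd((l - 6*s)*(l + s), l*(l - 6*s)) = -l + 6*s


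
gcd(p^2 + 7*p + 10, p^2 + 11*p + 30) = p + 5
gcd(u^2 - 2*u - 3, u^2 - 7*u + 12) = u - 3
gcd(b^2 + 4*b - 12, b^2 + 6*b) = b + 6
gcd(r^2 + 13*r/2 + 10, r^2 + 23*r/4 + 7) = r + 4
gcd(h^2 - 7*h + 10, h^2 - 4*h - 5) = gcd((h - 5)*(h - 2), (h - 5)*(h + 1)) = h - 5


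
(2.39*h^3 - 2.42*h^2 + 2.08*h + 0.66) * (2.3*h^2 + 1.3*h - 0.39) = 5.497*h^5 - 2.459*h^4 + 0.7059*h^3 + 5.1658*h^2 + 0.0468000000000001*h - 0.2574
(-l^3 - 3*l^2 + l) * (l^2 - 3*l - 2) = -l^5 + 12*l^3 + 3*l^2 - 2*l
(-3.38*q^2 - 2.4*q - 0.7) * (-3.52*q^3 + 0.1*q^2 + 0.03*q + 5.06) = 11.8976*q^5 + 8.11*q^4 + 2.1226*q^3 - 17.2448*q^2 - 12.165*q - 3.542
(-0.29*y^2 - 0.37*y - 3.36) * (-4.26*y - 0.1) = 1.2354*y^3 + 1.6052*y^2 + 14.3506*y + 0.336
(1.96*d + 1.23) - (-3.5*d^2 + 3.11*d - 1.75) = 3.5*d^2 - 1.15*d + 2.98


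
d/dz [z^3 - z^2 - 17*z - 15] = 3*z^2 - 2*z - 17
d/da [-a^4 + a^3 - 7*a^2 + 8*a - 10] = -4*a^3 + 3*a^2 - 14*a + 8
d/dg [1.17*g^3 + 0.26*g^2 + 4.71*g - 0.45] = 3.51*g^2 + 0.52*g + 4.71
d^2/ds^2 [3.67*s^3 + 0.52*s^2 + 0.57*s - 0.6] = 22.02*s + 1.04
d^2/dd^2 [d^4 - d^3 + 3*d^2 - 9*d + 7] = 12*d^2 - 6*d + 6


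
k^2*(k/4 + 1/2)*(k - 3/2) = k^4/4 + k^3/8 - 3*k^2/4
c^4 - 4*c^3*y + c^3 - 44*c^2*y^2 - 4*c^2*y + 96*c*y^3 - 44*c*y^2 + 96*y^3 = (c + 1)*(c - 8*y)*(c - 2*y)*(c + 6*y)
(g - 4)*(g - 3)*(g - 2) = g^3 - 9*g^2 + 26*g - 24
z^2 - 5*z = z*(z - 5)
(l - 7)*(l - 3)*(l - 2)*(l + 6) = l^4 - 6*l^3 - 31*l^2 + 204*l - 252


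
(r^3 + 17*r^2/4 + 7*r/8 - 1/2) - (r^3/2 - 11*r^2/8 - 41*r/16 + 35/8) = r^3/2 + 45*r^2/8 + 55*r/16 - 39/8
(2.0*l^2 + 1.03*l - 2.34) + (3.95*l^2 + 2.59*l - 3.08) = 5.95*l^2 + 3.62*l - 5.42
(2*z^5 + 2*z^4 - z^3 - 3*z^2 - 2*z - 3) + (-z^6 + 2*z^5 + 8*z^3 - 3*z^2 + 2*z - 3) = -z^6 + 4*z^5 + 2*z^4 + 7*z^3 - 6*z^2 - 6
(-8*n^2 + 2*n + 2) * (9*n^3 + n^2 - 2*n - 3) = -72*n^5 + 10*n^4 + 36*n^3 + 22*n^2 - 10*n - 6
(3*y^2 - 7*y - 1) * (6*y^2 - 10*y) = 18*y^4 - 72*y^3 + 64*y^2 + 10*y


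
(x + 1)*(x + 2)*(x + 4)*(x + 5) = x^4 + 12*x^3 + 49*x^2 + 78*x + 40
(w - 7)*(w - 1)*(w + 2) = w^3 - 6*w^2 - 9*w + 14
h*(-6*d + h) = -6*d*h + h^2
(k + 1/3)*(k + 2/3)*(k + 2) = k^3 + 3*k^2 + 20*k/9 + 4/9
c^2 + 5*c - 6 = (c - 1)*(c + 6)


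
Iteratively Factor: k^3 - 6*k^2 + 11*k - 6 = (k - 3)*(k^2 - 3*k + 2) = (k - 3)*(k - 2)*(k - 1)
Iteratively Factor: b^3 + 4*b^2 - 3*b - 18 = (b + 3)*(b^2 + b - 6) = (b + 3)^2*(b - 2)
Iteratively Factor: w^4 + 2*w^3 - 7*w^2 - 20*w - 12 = (w - 3)*(w^3 + 5*w^2 + 8*w + 4) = (w - 3)*(w + 2)*(w^2 + 3*w + 2) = (w - 3)*(w + 1)*(w + 2)*(w + 2)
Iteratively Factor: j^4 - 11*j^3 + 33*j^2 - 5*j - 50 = (j - 5)*(j^3 - 6*j^2 + 3*j + 10) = (j - 5)^2*(j^2 - j - 2) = (j - 5)^2*(j - 2)*(j + 1)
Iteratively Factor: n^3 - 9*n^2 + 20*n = (n)*(n^2 - 9*n + 20) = n*(n - 4)*(n - 5)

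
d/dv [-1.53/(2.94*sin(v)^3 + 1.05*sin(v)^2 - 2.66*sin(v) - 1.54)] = (13.4946*sin(v)^2 + 3.213*sin(v) - 4.0698)*cos(v)/(2.94*sin(v)^3 + 1.05*sin(v)^2 - 2.66*sin(v) - 1.54)^2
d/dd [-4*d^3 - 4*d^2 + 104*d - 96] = -12*d^2 - 8*d + 104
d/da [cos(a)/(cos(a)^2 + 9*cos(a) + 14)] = (cos(a)^2 - 14)*sin(a)/((cos(a) + 2)^2*(cos(a) + 7)^2)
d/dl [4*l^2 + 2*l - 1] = 8*l + 2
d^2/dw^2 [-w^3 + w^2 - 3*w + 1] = 2 - 6*w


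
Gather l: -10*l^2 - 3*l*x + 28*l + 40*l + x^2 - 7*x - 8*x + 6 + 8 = -10*l^2 + l*(68 - 3*x) + x^2 - 15*x + 14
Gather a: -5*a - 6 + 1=-5*a - 5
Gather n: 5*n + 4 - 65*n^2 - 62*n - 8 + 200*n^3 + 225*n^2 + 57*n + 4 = 200*n^3 + 160*n^2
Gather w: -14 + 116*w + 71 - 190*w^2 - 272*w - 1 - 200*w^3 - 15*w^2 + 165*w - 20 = -200*w^3 - 205*w^2 + 9*w + 36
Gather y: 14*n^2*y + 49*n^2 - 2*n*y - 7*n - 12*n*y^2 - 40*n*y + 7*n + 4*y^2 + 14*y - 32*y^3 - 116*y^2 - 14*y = 49*n^2 - 32*y^3 + y^2*(-12*n - 112) + y*(14*n^2 - 42*n)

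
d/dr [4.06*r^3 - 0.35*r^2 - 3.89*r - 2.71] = 12.18*r^2 - 0.7*r - 3.89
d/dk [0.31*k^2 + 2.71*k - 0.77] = 0.62*k + 2.71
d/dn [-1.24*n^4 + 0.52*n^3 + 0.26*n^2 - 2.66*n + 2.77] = -4.96*n^3 + 1.56*n^2 + 0.52*n - 2.66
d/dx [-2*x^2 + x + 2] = 1 - 4*x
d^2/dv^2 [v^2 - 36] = 2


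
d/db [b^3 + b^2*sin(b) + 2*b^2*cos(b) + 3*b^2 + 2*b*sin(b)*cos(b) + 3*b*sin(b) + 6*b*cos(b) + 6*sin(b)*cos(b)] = -2*b^2*sin(b) + b^2*cos(b) + 3*b^2 - 4*b*sin(b) + 7*b*cos(b) + 2*b*cos(2*b) + 6*b + 3*sin(b) + sin(2*b) + 6*cos(b) + 6*cos(2*b)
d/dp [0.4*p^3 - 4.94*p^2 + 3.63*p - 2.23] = 1.2*p^2 - 9.88*p + 3.63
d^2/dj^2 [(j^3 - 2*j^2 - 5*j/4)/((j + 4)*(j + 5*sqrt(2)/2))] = 2*(60*sqrt(2)*j^3 + 141*j^3 + 600*j^2 + 720*sqrt(2)*j^2 + 150*sqrt(2)*j + 2400*j - 1350 + 200*sqrt(2))/(4*j^6 + 30*sqrt(2)*j^5 + 48*j^5 + 342*j^4 + 360*sqrt(2)*j^4 + 2056*j^3 + 1565*sqrt(2)*j^3 + 3420*sqrt(2)*j^2 + 7200*j^2 + 6000*sqrt(2)*j + 9600*j + 8000*sqrt(2))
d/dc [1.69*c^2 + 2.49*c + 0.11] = 3.38*c + 2.49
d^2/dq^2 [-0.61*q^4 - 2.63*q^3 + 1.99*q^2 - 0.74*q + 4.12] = -7.32*q^2 - 15.78*q + 3.98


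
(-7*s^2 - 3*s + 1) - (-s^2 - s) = -6*s^2 - 2*s + 1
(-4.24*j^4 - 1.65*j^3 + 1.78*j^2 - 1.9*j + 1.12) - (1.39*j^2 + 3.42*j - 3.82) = -4.24*j^4 - 1.65*j^3 + 0.39*j^2 - 5.32*j + 4.94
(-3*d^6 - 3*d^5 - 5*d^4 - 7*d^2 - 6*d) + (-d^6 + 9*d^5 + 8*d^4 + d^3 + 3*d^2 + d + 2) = -4*d^6 + 6*d^5 + 3*d^4 + d^3 - 4*d^2 - 5*d + 2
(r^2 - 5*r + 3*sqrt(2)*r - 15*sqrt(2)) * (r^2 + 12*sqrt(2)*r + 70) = r^4 - 5*r^3 + 15*sqrt(2)*r^3 - 75*sqrt(2)*r^2 + 142*r^2 - 710*r + 210*sqrt(2)*r - 1050*sqrt(2)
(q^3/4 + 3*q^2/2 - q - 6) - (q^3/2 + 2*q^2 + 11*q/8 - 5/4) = -q^3/4 - q^2/2 - 19*q/8 - 19/4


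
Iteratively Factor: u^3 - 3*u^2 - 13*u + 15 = (u - 1)*(u^2 - 2*u - 15) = (u - 1)*(u + 3)*(u - 5)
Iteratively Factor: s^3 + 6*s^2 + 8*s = (s + 2)*(s^2 + 4*s) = s*(s + 2)*(s + 4)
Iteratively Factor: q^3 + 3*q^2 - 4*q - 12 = (q + 3)*(q^2 - 4) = (q + 2)*(q + 3)*(q - 2)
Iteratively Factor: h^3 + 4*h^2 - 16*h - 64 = (h - 4)*(h^2 + 8*h + 16) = (h - 4)*(h + 4)*(h + 4)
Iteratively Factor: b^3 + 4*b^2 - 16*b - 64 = (b + 4)*(b^2 - 16) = (b + 4)^2*(b - 4)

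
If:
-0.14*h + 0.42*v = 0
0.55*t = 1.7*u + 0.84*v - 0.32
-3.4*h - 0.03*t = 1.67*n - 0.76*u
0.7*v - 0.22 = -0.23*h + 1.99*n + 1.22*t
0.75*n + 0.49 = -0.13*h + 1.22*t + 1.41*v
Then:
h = 0.16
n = -0.21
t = 0.23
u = 0.24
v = 0.05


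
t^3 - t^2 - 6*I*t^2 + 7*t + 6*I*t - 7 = (t - 1)*(t - 7*I)*(t + I)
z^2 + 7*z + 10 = (z + 2)*(z + 5)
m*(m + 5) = m^2 + 5*m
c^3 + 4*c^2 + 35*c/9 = c*(c + 5/3)*(c + 7/3)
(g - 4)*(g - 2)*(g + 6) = g^3 - 28*g + 48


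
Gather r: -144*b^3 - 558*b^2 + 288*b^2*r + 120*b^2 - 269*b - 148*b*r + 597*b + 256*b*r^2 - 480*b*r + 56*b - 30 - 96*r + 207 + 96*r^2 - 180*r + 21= -144*b^3 - 438*b^2 + 384*b + r^2*(256*b + 96) + r*(288*b^2 - 628*b - 276) + 198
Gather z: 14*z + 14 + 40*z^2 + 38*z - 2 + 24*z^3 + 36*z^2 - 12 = 24*z^3 + 76*z^2 + 52*z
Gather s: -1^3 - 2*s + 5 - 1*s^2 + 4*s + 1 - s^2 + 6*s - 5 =-2*s^2 + 8*s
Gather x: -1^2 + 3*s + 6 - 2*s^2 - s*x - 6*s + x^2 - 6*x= -2*s^2 - 3*s + x^2 + x*(-s - 6) + 5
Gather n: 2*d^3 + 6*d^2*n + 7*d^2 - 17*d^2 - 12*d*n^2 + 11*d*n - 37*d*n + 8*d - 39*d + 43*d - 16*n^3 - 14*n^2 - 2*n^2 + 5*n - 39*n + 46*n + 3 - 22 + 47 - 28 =2*d^3 - 10*d^2 + 12*d - 16*n^3 + n^2*(-12*d - 16) + n*(6*d^2 - 26*d + 12)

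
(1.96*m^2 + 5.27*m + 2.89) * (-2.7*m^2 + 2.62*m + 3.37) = -5.292*m^4 - 9.0938*m^3 + 12.6096*m^2 + 25.3317*m + 9.7393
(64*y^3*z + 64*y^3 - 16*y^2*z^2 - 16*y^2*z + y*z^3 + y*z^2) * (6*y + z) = 384*y^4*z + 384*y^4 - 32*y^3*z^2 - 32*y^3*z - 10*y^2*z^3 - 10*y^2*z^2 + y*z^4 + y*z^3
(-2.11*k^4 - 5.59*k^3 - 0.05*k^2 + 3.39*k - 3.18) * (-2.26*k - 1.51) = 4.7686*k^5 + 15.8195*k^4 + 8.5539*k^3 - 7.5859*k^2 + 2.0679*k + 4.8018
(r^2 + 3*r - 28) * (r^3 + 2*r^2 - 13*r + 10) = r^5 + 5*r^4 - 35*r^3 - 85*r^2 + 394*r - 280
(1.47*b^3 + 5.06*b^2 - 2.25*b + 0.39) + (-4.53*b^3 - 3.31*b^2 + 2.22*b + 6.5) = -3.06*b^3 + 1.75*b^2 - 0.0299999999999998*b + 6.89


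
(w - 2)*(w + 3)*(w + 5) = w^3 + 6*w^2 - w - 30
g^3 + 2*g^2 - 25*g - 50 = (g - 5)*(g + 2)*(g + 5)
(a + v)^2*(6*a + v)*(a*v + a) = 6*a^4*v + 6*a^4 + 13*a^3*v^2 + 13*a^3*v + 8*a^2*v^3 + 8*a^2*v^2 + a*v^4 + a*v^3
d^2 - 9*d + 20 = (d - 5)*(d - 4)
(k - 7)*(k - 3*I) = k^2 - 7*k - 3*I*k + 21*I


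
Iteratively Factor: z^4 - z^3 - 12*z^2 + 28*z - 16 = (z - 2)*(z^3 + z^2 - 10*z + 8) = (z - 2)*(z - 1)*(z^2 + 2*z - 8) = (z - 2)*(z - 1)*(z + 4)*(z - 2)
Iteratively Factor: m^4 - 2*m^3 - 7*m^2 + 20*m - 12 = (m + 3)*(m^3 - 5*m^2 + 8*m - 4) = (m - 2)*(m + 3)*(m^2 - 3*m + 2) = (m - 2)^2*(m + 3)*(m - 1)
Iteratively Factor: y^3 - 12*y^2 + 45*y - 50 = (y - 5)*(y^2 - 7*y + 10) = (y - 5)*(y - 2)*(y - 5)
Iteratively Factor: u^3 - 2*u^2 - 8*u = (u)*(u^2 - 2*u - 8) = u*(u - 4)*(u + 2)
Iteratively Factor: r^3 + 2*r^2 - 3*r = (r - 1)*(r^2 + 3*r) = (r - 1)*(r + 3)*(r)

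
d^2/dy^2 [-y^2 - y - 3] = -2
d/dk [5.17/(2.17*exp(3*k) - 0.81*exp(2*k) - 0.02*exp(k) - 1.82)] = (-33.6567*exp(2*k) + 8.3754*exp(k) + 0.1034)*exp(k)/(-2.17*exp(3*k) + 0.81*exp(2*k) + 0.02*exp(k) + 1.82)^2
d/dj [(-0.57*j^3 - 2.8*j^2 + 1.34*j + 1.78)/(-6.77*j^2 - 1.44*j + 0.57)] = (3.8589*j^4 + 1.6416*j^3 + 12.1291*j^2 + 20.9092*j + 3.327)/(45.8329*j^4 + 19.4976*j^3 - 5.6442*j^2 - 1.6416*j + 0.3249)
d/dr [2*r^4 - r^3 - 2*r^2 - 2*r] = 8*r^3 - 3*r^2 - 4*r - 2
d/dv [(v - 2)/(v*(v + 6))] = (-v^2 + 4*v + 12)/(v^2*(v^2 + 12*v + 36))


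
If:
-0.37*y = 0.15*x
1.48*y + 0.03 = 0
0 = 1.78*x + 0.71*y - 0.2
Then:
No Solution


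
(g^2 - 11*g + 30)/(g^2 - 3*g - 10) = (g - 6)/(g + 2)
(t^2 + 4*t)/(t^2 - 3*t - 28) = t/(t - 7)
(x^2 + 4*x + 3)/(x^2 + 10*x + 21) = (x + 1)/(x + 7)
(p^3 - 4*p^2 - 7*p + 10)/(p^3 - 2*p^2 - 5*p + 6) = (p - 5)/(p - 3)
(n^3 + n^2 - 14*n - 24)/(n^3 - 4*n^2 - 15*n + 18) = (n^2 - 2*n - 8)/(n^2 - 7*n + 6)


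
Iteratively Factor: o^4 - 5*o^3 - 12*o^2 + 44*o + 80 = (o + 2)*(o^3 - 7*o^2 + 2*o + 40) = (o - 5)*(o + 2)*(o^2 - 2*o - 8) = (o - 5)*(o + 2)^2*(o - 4)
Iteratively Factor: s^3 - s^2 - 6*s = (s + 2)*(s^2 - 3*s) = s*(s + 2)*(s - 3)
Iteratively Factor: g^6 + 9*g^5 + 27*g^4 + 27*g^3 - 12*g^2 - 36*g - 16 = (g + 2)*(g^5 + 7*g^4 + 13*g^3 + g^2 - 14*g - 8) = (g + 1)*(g + 2)*(g^4 + 6*g^3 + 7*g^2 - 6*g - 8) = (g + 1)*(g + 2)^2*(g^3 + 4*g^2 - g - 4) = (g - 1)*(g + 1)*(g + 2)^2*(g^2 + 5*g + 4) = (g - 1)*(g + 1)*(g + 2)^2*(g + 4)*(g + 1)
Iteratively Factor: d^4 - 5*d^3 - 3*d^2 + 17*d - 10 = (d - 1)*(d^3 - 4*d^2 - 7*d + 10) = (d - 1)*(d + 2)*(d^2 - 6*d + 5) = (d - 5)*(d - 1)*(d + 2)*(d - 1)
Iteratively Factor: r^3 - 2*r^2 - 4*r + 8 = (r + 2)*(r^2 - 4*r + 4) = (r - 2)*(r + 2)*(r - 2)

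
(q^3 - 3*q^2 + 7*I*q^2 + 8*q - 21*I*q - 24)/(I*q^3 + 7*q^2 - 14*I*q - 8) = (-I*q^2 + q*(8 + 3*I) - 24)/(q^2 - 6*I*q - 8)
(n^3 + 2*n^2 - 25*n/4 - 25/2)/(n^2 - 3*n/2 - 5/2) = (n^2 + 9*n/2 + 5)/(n + 1)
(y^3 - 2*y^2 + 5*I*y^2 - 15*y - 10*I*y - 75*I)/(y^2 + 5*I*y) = y - 2 - 15/y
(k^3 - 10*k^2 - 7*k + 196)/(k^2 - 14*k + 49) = k + 4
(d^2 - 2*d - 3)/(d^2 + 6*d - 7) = (d^2 - 2*d - 3)/(d^2 + 6*d - 7)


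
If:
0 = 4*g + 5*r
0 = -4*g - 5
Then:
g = -5/4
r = 1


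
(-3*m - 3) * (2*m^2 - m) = -6*m^3 - 3*m^2 + 3*m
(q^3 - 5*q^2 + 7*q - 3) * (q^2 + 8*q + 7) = q^5 + 3*q^4 - 26*q^3 + 18*q^2 + 25*q - 21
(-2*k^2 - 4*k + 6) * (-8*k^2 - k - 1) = 16*k^4 + 34*k^3 - 42*k^2 - 2*k - 6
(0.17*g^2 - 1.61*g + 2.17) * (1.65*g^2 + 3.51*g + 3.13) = 0.2805*g^4 - 2.0598*g^3 - 1.5385*g^2 + 2.5774*g + 6.7921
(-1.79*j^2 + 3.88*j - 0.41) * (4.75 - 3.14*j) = 5.6206*j^3 - 20.6857*j^2 + 19.7174*j - 1.9475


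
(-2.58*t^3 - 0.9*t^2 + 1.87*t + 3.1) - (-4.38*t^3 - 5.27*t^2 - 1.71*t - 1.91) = 1.8*t^3 + 4.37*t^2 + 3.58*t + 5.01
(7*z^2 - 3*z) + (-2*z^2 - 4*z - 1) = 5*z^2 - 7*z - 1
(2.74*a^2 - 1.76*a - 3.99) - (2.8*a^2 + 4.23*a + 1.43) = -0.0599999999999996*a^2 - 5.99*a - 5.42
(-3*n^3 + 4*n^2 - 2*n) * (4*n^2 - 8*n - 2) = -12*n^5 + 40*n^4 - 34*n^3 + 8*n^2 + 4*n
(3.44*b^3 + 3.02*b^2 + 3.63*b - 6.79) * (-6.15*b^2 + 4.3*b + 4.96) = -21.156*b^5 - 3.781*b^4 + 7.7239*b^3 + 72.3467*b^2 - 11.1922*b - 33.6784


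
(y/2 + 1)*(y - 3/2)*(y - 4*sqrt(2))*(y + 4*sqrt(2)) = y^4/2 + y^3/4 - 35*y^2/2 - 8*y + 48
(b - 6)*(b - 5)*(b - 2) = b^3 - 13*b^2 + 52*b - 60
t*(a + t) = a*t + t^2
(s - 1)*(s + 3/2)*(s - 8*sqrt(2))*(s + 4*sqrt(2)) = s^4 - 4*sqrt(2)*s^3 + s^3/2 - 131*s^2/2 - 2*sqrt(2)*s^2 - 32*s + 6*sqrt(2)*s + 96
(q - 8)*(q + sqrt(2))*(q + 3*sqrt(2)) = q^3 - 8*q^2 + 4*sqrt(2)*q^2 - 32*sqrt(2)*q + 6*q - 48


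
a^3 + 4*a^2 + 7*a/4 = a*(a + 1/2)*(a + 7/2)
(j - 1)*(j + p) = j^2 + j*p - j - p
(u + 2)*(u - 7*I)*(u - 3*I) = u^3 + 2*u^2 - 10*I*u^2 - 21*u - 20*I*u - 42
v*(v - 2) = v^2 - 2*v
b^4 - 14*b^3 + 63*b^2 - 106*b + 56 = (b - 7)*(b - 4)*(b - 2)*(b - 1)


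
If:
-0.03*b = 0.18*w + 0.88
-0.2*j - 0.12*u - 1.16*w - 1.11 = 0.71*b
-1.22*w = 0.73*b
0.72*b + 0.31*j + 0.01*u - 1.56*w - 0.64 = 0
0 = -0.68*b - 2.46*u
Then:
No Solution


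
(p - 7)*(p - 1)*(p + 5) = p^3 - 3*p^2 - 33*p + 35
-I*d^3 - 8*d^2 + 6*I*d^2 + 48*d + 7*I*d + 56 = (d - 7)*(d - 8*I)*(-I*d - I)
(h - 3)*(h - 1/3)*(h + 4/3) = h^3 - 2*h^2 - 31*h/9 + 4/3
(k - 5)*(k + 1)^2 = k^3 - 3*k^2 - 9*k - 5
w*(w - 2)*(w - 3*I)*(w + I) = w^4 - 2*w^3 - 2*I*w^3 + 3*w^2 + 4*I*w^2 - 6*w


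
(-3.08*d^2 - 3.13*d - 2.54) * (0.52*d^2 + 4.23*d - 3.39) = -1.6016*d^4 - 14.656*d^3 - 4.1195*d^2 - 0.133500000000002*d + 8.6106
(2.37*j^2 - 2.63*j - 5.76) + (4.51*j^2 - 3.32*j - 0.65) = 6.88*j^2 - 5.95*j - 6.41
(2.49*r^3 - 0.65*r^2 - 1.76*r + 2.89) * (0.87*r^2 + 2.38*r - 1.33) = 2.1663*r^5 + 5.3607*r^4 - 6.3899*r^3 - 0.81*r^2 + 9.219*r - 3.8437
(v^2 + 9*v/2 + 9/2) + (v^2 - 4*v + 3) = 2*v^2 + v/2 + 15/2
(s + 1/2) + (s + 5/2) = 2*s + 3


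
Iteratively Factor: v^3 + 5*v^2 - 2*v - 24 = (v - 2)*(v^2 + 7*v + 12) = (v - 2)*(v + 4)*(v + 3)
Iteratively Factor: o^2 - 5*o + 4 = (o - 1)*(o - 4)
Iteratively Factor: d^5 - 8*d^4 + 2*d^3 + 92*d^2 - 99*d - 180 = (d + 3)*(d^4 - 11*d^3 + 35*d^2 - 13*d - 60) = (d - 5)*(d + 3)*(d^3 - 6*d^2 + 5*d + 12) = (d - 5)*(d - 3)*(d + 3)*(d^2 - 3*d - 4) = (d - 5)*(d - 3)*(d + 1)*(d + 3)*(d - 4)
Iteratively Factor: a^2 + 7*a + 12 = (a + 3)*(a + 4)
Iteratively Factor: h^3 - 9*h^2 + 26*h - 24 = (h - 3)*(h^2 - 6*h + 8) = (h - 3)*(h - 2)*(h - 4)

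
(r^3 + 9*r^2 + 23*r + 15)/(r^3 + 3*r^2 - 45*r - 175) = (r^2 + 4*r + 3)/(r^2 - 2*r - 35)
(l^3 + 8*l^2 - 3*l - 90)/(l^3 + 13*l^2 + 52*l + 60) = (l - 3)/(l + 2)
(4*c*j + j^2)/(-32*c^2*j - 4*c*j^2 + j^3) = -1/(8*c - j)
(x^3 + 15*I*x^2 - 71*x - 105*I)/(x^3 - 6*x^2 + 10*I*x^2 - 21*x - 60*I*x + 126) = (x + 5*I)/(x - 6)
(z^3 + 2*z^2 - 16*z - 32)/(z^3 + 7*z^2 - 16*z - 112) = (z + 2)/(z + 7)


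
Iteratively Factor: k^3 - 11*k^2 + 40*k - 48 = (k - 4)*(k^2 - 7*k + 12) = (k - 4)^2*(k - 3)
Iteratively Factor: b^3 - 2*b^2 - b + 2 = (b - 2)*(b^2 - 1) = (b - 2)*(b + 1)*(b - 1)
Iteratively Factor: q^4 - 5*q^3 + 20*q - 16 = (q - 4)*(q^3 - q^2 - 4*q + 4) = (q - 4)*(q + 2)*(q^2 - 3*q + 2) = (q - 4)*(q - 2)*(q + 2)*(q - 1)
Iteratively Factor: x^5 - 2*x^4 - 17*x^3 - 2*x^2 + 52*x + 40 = (x - 5)*(x^4 + 3*x^3 - 2*x^2 - 12*x - 8) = (x - 5)*(x - 2)*(x^3 + 5*x^2 + 8*x + 4) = (x - 5)*(x - 2)*(x + 1)*(x^2 + 4*x + 4) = (x - 5)*(x - 2)*(x + 1)*(x + 2)*(x + 2)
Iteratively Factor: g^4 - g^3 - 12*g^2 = (g)*(g^3 - g^2 - 12*g) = g*(g - 4)*(g^2 + 3*g) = g^2*(g - 4)*(g + 3)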